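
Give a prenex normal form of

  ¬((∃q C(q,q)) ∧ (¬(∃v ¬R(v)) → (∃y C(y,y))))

Eliminate → and ↔ using ¬ and ∨.
  ¬((∃q C(q,q)) ∧ (¬¬(∃v ¬R(v)) ∨ (∃y C(y,y))))
Move each ¬ inward, flipping quantifiers it crosses:
  (∀q ¬C(q,q)) ∨ (∀v R(v)) ∧ (∀y ¬C(y,y))
Pull the quantifiers to the front (each side's bound variable is not free in the other side):
  ∀q ∀v ∀y (¬C(q,q) ∨ R(v) ∧ ¬C(y,y))

∀q ∀v ∀y (¬C(q,q) ∨ R(v) ∧ ¬C(y,y))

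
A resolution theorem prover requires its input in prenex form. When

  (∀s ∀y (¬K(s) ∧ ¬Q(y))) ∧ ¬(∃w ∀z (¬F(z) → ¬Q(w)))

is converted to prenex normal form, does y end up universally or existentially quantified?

Rewrite implications/biconditionals: A → B as ¬A ∨ B.
  (∀s ∀y (¬K(s) ∧ ¬Q(y))) ∧ ¬(∃w ∀z (¬¬F(z) ∨ ¬Q(w)))
Push ¬ through the quantifiers and connectives to reach negation normal form:
  (∀s ∀y (¬K(s) ∧ ¬Q(y))) ∧ (∀w ∃z (¬F(z) ∧ Q(w)))
All bound variables are already distinct, so no renaming is needed.
Extract every quantifier outward, since the variables are now distinct and don't occur free across branches:
  ∀s ∀y ∀w ∃z (¬K(s) ∧ ¬Q(y) ∧ ¬F(z) ∧ Q(w))
The quantifier ∀y sits under an even number of negations (counting the antecedent side of each →), so it remains universal.

universal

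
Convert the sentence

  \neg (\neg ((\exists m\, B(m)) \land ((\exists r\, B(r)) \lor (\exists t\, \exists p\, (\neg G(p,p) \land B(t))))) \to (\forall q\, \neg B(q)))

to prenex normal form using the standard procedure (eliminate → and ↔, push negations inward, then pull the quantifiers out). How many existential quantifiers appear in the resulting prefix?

1

Eliminate → and ↔ using ¬ and ∨.
  \neg (\neg \neg ((\exists m\, B(m)) \land ((\exists r\, B(r)) \lor (\exists t\, \exists p\, (\neg G(p,p) \land B(t))))) \lor (\forall q\, \neg B(q)))
Push ¬ through the quantifiers and connectives to reach negation normal form:
  ((\forall m\, \neg B(m)) \lor (\forall r\, \neg B(r)) \land (\forall t\, \forall p\, (G(p,p) \lor \neg B(t)))) \land (\exists q\, B(q))
Pull the quantifiers to the front (each side's bound variable is not free in the other side):
  \forall m\, \forall r\, \forall t\, \forall p\, \exists q\, ((\neg B(m) \lor \neg B(r) \land (G(p,p) \lor \neg B(t))) \land B(q))
The prefix is \forall m \forall r \forall t \forall p \exists q: 4 universal, 1 existential.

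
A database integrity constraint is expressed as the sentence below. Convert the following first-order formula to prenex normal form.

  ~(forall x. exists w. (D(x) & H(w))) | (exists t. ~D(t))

Push ¬ through the quantifiers and connectives to reach negation normal form:
  (exists x. forall w. (~D(x) | ~H(w))) | (exists t. ~D(t))
All bound variables are already distinct, so no renaming is needed.
Pull the quantifiers to the front (each side's bound variable is not free in the other side):
  exists x. forall w. exists t. (~D(x) | ~H(w) | ~D(t))

exists x. forall w. exists t. (~D(x) | ~H(w) | ~D(t))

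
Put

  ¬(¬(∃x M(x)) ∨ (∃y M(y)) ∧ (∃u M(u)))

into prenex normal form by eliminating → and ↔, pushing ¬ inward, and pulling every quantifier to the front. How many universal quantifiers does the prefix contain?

Push ¬ through the quantifiers and connectives to reach negation normal form:
  (∃x M(x)) ∧ ((∀y ¬M(y)) ∨ (∀u ¬M(u)))
All bound variables are already distinct, so no renaming is needed.
Extract every quantifier outward, since the variables are now distinct and don't occur free across branches:
  ∃x ∀y ∀u (M(x) ∧ (¬M(y) ∨ ¬M(u)))
The prefix is ∃x ∀y ∀u: 2 universal, 1 existential.

2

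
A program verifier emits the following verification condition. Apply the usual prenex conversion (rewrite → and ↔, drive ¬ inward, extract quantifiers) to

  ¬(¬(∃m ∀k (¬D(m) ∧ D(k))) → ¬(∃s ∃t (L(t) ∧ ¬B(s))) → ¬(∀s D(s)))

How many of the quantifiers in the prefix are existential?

1

Eliminate → and ↔ using ¬ and ∨.
  ¬(¬¬(∃m ∀k (¬D(m) ∧ D(k))) ∨ ¬¬(∃s ∃t (L(t) ∧ ¬B(s))) ∨ ¬(∀s D(s)))
Push ¬ through the quantifiers and connectives to reach negation normal form:
  (∀m ∃k (D(m) ∨ ¬D(k))) ∧ (∀s ∀t (¬L(t) ∨ B(s))) ∧ (∀s D(s))
Give each quantifier a distinct variable: s↦y.
  (∀m ∃k (D(m) ∨ ¬D(k))) ∧ (∀s ∀t (¬L(t) ∨ B(s))) ∧ (∀y D(y))
Pull the quantifiers to the front (each side's bound variable is not free in the other side):
  ∀m ∃k ∀s ∀t ∀y ((D(m) ∨ ¬D(k)) ∧ (¬L(t) ∨ B(s)) ∧ D(y))
The prefix is ∀m ∃k ∀s ∀t ∀y: 4 universal, 1 existential.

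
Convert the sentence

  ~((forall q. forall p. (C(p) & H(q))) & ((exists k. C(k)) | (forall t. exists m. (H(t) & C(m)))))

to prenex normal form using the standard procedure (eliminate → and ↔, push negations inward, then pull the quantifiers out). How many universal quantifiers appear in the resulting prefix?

Move each ¬ inward, flipping quantifiers it crosses:
  (exists q. exists p. (~C(p) | ~H(q))) | (forall k. ~C(k)) & (exists t. forall m. (~H(t) | ~C(m)))
Extract every quantifier outward, since the variables are now distinct and don't occur free across branches:
  exists q. exists p. forall k. exists t. forall m. (~C(p) | ~H(q) | ~C(k) & (~H(t) | ~C(m)))
The prefix is exists q exists p forall k exists t forall m: 2 universal, 3 existential.

2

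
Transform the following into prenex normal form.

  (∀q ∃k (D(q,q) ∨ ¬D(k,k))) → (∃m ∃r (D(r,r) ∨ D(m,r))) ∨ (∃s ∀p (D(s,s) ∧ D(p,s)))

∃q ∀k ∃m ∃r ∃s ∀p (¬D(q,q) ∧ D(k,k) ∨ D(r,r) ∨ D(m,r) ∨ D(s,s) ∧ D(p,s))

Eliminate → and ↔ using ¬ and ∨.
  ¬(∀q ∃k (D(q,q) ∨ ¬D(k,k))) ∨ (∃m ∃r (D(r,r) ∨ D(m,r))) ∨ (∃s ∀p (D(s,s) ∧ D(p,s)))
Drive negations inward (¬∀x A ≡ ∃x ¬A, ¬∃x A ≡ ∀x ¬A, De Morgan for ∧/∨):
  (∃q ∀k (¬D(q,q) ∧ D(k,k))) ∨ (∃m ∃r (D(r,r) ∨ D(m,r))) ∨ (∃s ∀p (D(s,s) ∧ D(p,s)))
Extract every quantifier outward, since the variables are now distinct and don't occur free across branches:
  ∃q ∀k ∃m ∃r ∃s ∀p (¬D(q,q) ∧ D(k,k) ∨ D(r,r) ∨ D(m,r) ∨ D(s,s) ∧ D(p,s))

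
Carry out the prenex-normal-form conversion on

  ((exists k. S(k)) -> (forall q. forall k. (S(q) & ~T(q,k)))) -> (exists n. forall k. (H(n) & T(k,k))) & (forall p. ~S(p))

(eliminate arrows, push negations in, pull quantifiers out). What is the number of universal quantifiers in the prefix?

Eliminate → and ↔ using ¬ and ∨.
  ~(~(exists k. S(k)) | (forall q. forall k. (S(q) & ~T(q,k)))) | (exists n. forall k. (H(n) & T(k,k))) & (forall p. ~S(p))
Drive negations inward (¬∀x A ≡ ∃x ¬A, ¬∃x A ≡ ∀x ¬A, De Morgan for ∧/∨):
  (exists k. S(k)) & (exists q. exists k. (~S(q) | T(q,k))) | (exists n. forall k. (H(n) & T(k,k))) & (forall p. ~S(p))
Standardize variables apart so no two quantifiers bind the same name: k↦u1, k↦v1.
  (exists k. S(k)) & (exists q. exists u1. (~S(q) | T(q,u1))) | (exists n. forall v1. (H(n) & T(v1,v1))) & (forall p. ~S(p))
Finally move all quantifiers to the prefix:
  exists k. exists q. exists u1. exists n. forall v1. forall p. (S(k) & (~S(q) | T(q,u1)) | H(n) & T(v1,v1) & ~S(p))
The prefix is exists k exists q exists u1 exists n forall v1 forall p: 2 universal, 4 existential.

2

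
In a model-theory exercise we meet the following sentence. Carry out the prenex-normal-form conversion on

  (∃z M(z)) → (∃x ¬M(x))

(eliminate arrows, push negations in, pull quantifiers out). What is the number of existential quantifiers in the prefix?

1

First replace A → B with ¬A ∨ B.
  ¬(∃z M(z)) ∨ (∃x ¬M(x))
Move each ¬ inward, flipping quantifiers it crosses:
  (∀z ¬M(z)) ∨ (∃x ¬M(x))
Extract every quantifier outward, since the variables are now distinct and don't occur free across branches:
  ∀z ∃x (¬M(z) ∨ ¬M(x))
The prefix is ∀z ∃x: 1 universal, 1 existential.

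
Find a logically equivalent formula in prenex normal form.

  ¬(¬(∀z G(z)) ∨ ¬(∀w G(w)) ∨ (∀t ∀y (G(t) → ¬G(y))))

∀z ∀w ∃t ∃y (G(z) ∧ G(w) ∧ G(t) ∧ G(y))

Rewrite implications/biconditionals: A → B as ¬A ∨ B.
  ¬(¬(∀z G(z)) ∨ ¬(∀w G(w)) ∨ (∀t ∀y (¬G(t) ∨ ¬G(y))))
Drive negations inward (¬∀x A ≡ ∃x ¬A, ¬∃x A ≡ ∀x ¬A, De Morgan for ∧/∨):
  (∀z G(z)) ∧ (∀w G(w)) ∧ (∃t ∃y (G(t) ∧ G(y)))
All bound variables are already distinct, so no renaming is needed.
Pull the quantifiers to the front (each side's bound variable is not free in the other side):
  ∀z ∀w ∃t ∃y (G(z) ∧ G(w) ∧ G(t) ∧ G(y))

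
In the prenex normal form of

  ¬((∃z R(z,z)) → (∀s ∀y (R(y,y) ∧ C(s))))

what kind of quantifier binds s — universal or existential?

Rewrite implications/biconditionals: A → B as ¬A ∨ B.
  ¬(¬(∃z R(z,z)) ∨ (∀s ∀y (R(y,y) ∧ C(s))))
Drive negations inward (¬∀x A ≡ ∃x ¬A, ¬∃x A ≡ ∀x ¬A, De Morgan for ∧/∨):
  (∃z R(z,z)) ∧ (∃s ∃y (¬R(y,y) ∨ ¬C(s)))
All bound variables are already distinct, so no renaming is needed.
Finally move all quantifiers to the prefix:
  ∃z ∃s ∃y (R(z,z) ∧ (¬R(y,y) ∨ ¬C(s)))
The quantifier ∀s sits under an odd number of negations (counting the antecedent side of each →), so it flips to ∃s.

existential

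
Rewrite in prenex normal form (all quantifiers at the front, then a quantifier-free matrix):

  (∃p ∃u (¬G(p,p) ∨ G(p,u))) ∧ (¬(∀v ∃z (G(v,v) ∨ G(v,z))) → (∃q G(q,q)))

First replace A → B with ¬A ∨ B.
  (∃p ∃u (¬G(p,p) ∨ G(p,u))) ∧ (¬¬(∀v ∃z (G(v,v) ∨ G(v,z))) ∨ (∃q G(q,q)))
Move each ¬ inward, flipping quantifiers it crosses:
  (∃p ∃u (¬G(p,p) ∨ G(p,u))) ∧ ((∀v ∃z (G(v,v) ∨ G(v,z))) ∨ (∃q G(q,q)))
All bound variables are already distinct, so no renaming is needed.
Extract every quantifier outward, since the variables are now distinct and don't occur free across branches:
  ∃p ∃u ∀v ∃z ∃q ((¬G(p,p) ∨ G(p,u)) ∧ (G(v,v) ∨ G(v,z) ∨ G(q,q)))

∃p ∃u ∀v ∃z ∃q ((¬G(p,p) ∨ G(p,u)) ∧ (G(v,v) ∨ G(v,z) ∨ G(q,q)))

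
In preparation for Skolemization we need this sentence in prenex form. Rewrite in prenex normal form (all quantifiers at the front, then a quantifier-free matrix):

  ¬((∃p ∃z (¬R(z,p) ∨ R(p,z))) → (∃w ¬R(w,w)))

∃p ∃z ∀w ((¬R(z,p) ∨ R(p,z)) ∧ R(w,w))

Rewrite implications/biconditionals: A → B as ¬A ∨ B.
  ¬(¬(∃p ∃z (¬R(z,p) ∨ R(p,z))) ∨ (∃w ¬R(w,w)))
Push ¬ through the quantifiers and connectives to reach negation normal form:
  (∃p ∃z (¬R(z,p) ∨ R(p,z))) ∧ (∀w R(w,w))
Finally move all quantifiers to the prefix:
  ∃p ∃z ∀w ((¬R(z,p) ∨ R(p,z)) ∧ R(w,w))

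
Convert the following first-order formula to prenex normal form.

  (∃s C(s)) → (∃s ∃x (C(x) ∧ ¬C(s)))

∀s ∃c ∃x (¬C(s) ∨ C(x) ∧ ¬C(c))

Eliminate → and ↔ using ¬ and ∨.
  ¬(∃s C(s)) ∨ (∃s ∃x (C(x) ∧ ¬C(s)))
Move each ¬ inward, flipping quantifiers it crosses:
  (∀s ¬C(s)) ∨ (∃s ∃x (C(x) ∧ ¬C(s)))
Rename bound variables to avoid capture: s↦c.
  (∀s ¬C(s)) ∨ (∃c ∃x (C(x) ∧ ¬C(c)))
Pull the quantifiers to the front (each side's bound variable is not free in the other side):
  ∀s ∃c ∃x (¬C(s) ∨ C(x) ∧ ¬C(c))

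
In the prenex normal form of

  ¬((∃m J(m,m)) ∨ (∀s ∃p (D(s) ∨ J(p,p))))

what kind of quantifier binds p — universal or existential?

universal

Move each ¬ inward, flipping quantifiers it crosses:
  (∀m ¬J(m,m)) ∧ (∃s ∀p (¬D(s) ∧ ¬J(p,p)))
All bound variables are already distinct, so no renaming is needed.
Extract every quantifier outward, since the variables are now distinct and don't occur free across branches:
  ∀m ∃s ∀p (¬J(m,m) ∧ ¬D(s) ∧ ¬J(p,p))
The quantifier ∃p sits under an odd number of negations, so it flips to ∀p.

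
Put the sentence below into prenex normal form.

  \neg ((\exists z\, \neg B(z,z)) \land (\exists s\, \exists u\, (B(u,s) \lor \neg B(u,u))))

\forall z\, \forall s\, \forall u\, (B(z,z) \lor \neg B(u,s) \land B(u,u))

Push ¬ through the quantifiers and connectives to reach negation normal form:
  (\forall z\, B(z,z)) \lor (\forall s\, \forall u\, (\neg B(u,s) \land B(u,u)))
Extract every quantifier outward, since the variables are now distinct and don't occur free across branches:
  \forall z\, \forall s\, \forall u\, (B(z,z) \lor \neg B(u,s) \land B(u,u))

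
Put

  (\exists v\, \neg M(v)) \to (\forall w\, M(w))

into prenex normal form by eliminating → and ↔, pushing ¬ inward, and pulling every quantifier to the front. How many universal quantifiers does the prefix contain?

2

First replace A → B with ¬A ∨ B.
  \neg (\exists v\, \neg M(v)) \lor (\forall w\, M(w))
Push ¬ through the quantifiers and connectives to reach negation normal form:
  (\forall v\, M(v)) \lor (\forall w\, M(w))
All bound variables are already distinct, so no renaming is needed.
Finally move all quantifiers to the prefix:
  \forall v\, \forall w\, (M(v) \lor M(w))
The prefix is \forall v \forall w: 2 universal, 0 existential.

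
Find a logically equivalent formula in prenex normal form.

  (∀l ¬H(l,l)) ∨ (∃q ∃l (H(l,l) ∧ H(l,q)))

∀l ∃q ∃u (¬H(l,l) ∨ H(u,u) ∧ H(u,q))

Rename bound variables to avoid capture: l↦u.
  (∀l ¬H(l,l)) ∨ (∃q ∃u (H(u,u) ∧ H(u,q)))
Finally move all quantifiers to the prefix:
  ∀l ∃q ∃u (¬H(l,l) ∨ H(u,u) ∧ H(u,q))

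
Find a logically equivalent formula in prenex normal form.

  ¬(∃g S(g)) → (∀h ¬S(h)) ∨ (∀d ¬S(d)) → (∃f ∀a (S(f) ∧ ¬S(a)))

∃g ∃h ∃d ∃f ∀a (S(g) ∨ S(h) ∧ S(d) ∨ S(f) ∧ ¬S(a))

Eliminate → and ↔ using ¬ and ∨.
  ¬¬(∃g S(g)) ∨ ¬((∀h ¬S(h)) ∨ (∀d ¬S(d))) ∨ (∃f ∀a (S(f) ∧ ¬S(a)))
Push ¬ through the quantifiers and connectives to reach negation normal form:
  (∃g S(g)) ∨ (∃h S(h)) ∧ (∃d S(d)) ∨ (∃f ∀a (S(f) ∧ ¬S(a)))
Extract every quantifier outward, since the variables are now distinct and don't occur free across branches:
  ∃g ∃h ∃d ∃f ∀a (S(g) ∨ S(h) ∧ S(d) ∨ S(f) ∧ ¬S(a))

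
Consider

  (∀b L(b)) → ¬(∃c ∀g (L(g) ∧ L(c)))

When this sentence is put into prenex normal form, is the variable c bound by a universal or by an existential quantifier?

Rewrite implications/biconditionals: A → B as ¬A ∨ B.
  ¬(∀b L(b)) ∨ ¬(∃c ∀g (L(g) ∧ L(c)))
Push ¬ through the quantifiers and connectives to reach negation normal form:
  (∃b ¬L(b)) ∨ (∀c ∃g (¬L(g) ∨ ¬L(c)))
All bound variables are already distinct, so no renaming is needed.
Finally move all quantifiers to the prefix:
  ∃b ∀c ∃g (¬L(b) ∨ ¬L(g) ∨ ¬L(c))
The quantifier ∃c sits under an odd number of negations (counting the antecedent side of each →), so it flips to ∀c.

universal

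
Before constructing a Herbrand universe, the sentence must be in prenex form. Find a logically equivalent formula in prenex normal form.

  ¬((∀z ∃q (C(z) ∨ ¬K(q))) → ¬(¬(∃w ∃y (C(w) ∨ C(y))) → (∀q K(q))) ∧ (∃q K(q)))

∀z ∃q ∃w ∃y ∀p ∀z1 ((C(z) ∨ ¬K(q)) ∧ (C(w) ∨ C(y) ∨ K(p) ∨ ¬K(z1)))

Eliminate → and ↔ using ¬ and ∨.
  ¬(¬(∀z ∃q (C(z) ∨ ¬K(q))) ∨ ¬(¬¬(∃w ∃y (C(w) ∨ C(y))) ∨ (∀q K(q))) ∧ (∃q K(q)))
Drive negations inward (¬∀x A ≡ ∃x ¬A, ¬∃x A ≡ ∀x ¬A, De Morgan for ∧/∨):
  (∀z ∃q (C(z) ∨ ¬K(q))) ∧ ((∃w ∃y (C(w) ∨ C(y))) ∨ (∀q K(q)) ∨ (∀q ¬K(q)))
Standardize variables apart so no two quantifiers bind the same name: q↦p, q↦z1.
  (∀z ∃q (C(z) ∨ ¬K(q))) ∧ ((∃w ∃y (C(w) ∨ C(y))) ∨ (∀p K(p)) ∨ (∀z1 ¬K(z1)))
Pull the quantifiers to the front (each side's bound variable is not free in the other side):
  ∀z ∃q ∃w ∃y ∀p ∀z1 ((C(z) ∨ ¬K(q)) ∧ (C(w) ∨ C(y) ∨ K(p) ∨ ¬K(z1)))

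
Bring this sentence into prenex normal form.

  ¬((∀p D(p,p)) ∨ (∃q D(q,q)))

Push ¬ through the quantifiers and connectives to reach negation normal form:
  (∃p ¬D(p,p)) ∧ (∀q ¬D(q,q))
All bound variables are already distinct, so no renaming is needed.
Extract every quantifier outward, since the variables are now distinct and don't occur free across branches:
  ∃p ∀q (¬D(p,p) ∧ ¬D(q,q))

∃p ∀q (¬D(p,p) ∧ ¬D(q,q))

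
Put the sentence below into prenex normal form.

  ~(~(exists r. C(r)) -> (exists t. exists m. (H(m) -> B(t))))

forall r. forall t. forall m. (~C(r) & H(m) & ~B(t))

Eliminate → and ↔ using ¬ and ∨.
  ~(~~(exists r. C(r)) | (exists t. exists m. (~H(m) | B(t))))
Move each ¬ inward, flipping quantifiers it crosses:
  (forall r. ~C(r)) & (forall t. forall m. (H(m) & ~B(t)))
All bound variables are already distinct, so no renaming is needed.
Finally move all quantifiers to the prefix:
  forall r. forall t. forall m. (~C(r) & H(m) & ~B(t))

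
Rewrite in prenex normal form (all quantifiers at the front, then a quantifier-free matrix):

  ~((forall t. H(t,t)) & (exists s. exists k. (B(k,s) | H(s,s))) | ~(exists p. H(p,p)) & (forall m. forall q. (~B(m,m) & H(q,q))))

Move each ¬ inward, flipping quantifiers it crosses:
  ((exists t. ~H(t,t)) | (forall s. forall k. (~B(k,s) & ~H(s,s)))) & ((exists p. H(p,p)) | (exists m. exists q. (B(m,m) | ~H(q,q))))
All bound variables are already distinct, so no renaming is needed.
Extract every quantifier outward, since the variables are now distinct and don't occur free across branches:
  exists t. forall s. forall k. exists p. exists m. exists q. ((~H(t,t) | ~B(k,s) & ~H(s,s)) & (H(p,p) | B(m,m) | ~H(q,q)))

exists t. forall s. forall k. exists p. exists m. exists q. ((~H(t,t) | ~B(k,s) & ~H(s,s)) & (H(p,p) | B(m,m) | ~H(q,q)))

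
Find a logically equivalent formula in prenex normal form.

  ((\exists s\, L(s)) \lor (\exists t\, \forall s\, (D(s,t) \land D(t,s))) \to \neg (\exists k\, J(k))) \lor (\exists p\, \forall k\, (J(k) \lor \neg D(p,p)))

Eliminate → and ↔ using ¬ and ∨.
  \neg ((\exists s\, L(s)) \lor (\exists t\, \forall s\, (D(s,t) \land D(t,s)))) \lor \neg (\exists k\, J(k)) \lor (\exists p\, \forall k\, (J(k) \lor \neg D(p,p)))
Drive negations inward (¬∀x A ≡ ∃x ¬A, ¬∃x A ≡ ∀x ¬A, De Morgan for ∧/∨):
  (\forall s\, \neg L(s)) \land (\forall t\, \exists s\, (\neg D(s,t) \lor \neg D(t,s))) \lor (\forall k\, \neg J(k)) \lor (\exists p\, \forall k\, (J(k) \lor \neg D(p,p)))
Give each quantifier a distinct variable: s↦x, k↦c.
  (\forall s\, \neg L(s)) \land (\forall t\, \exists x\, (\neg D(x,t) \lor \neg D(t,x))) \lor (\forall k\, \neg J(k)) \lor (\exists p\, \forall c\, (J(c) \lor \neg D(p,p)))
Pull the quantifiers to the front (each side's bound variable is not free in the other side):
  \forall s\, \forall t\, \exists x\, \forall k\, \exists p\, \forall c\, (\neg L(s) \land (\neg D(x,t) \lor \neg D(t,x)) \lor \neg J(k) \lor J(c) \lor \neg D(p,p))

\forall s\, \forall t\, \exists x\, \forall k\, \exists p\, \forall c\, (\neg L(s) \land (\neg D(x,t) \lor \neg D(t,x)) \lor \neg J(k) \lor J(c) \lor \neg D(p,p))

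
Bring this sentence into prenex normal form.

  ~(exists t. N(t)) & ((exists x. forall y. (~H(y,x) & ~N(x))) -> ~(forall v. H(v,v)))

forall t. forall x. exists y. exists v. (~N(t) & (H(y,x) | N(x) | ~H(v,v)))

Eliminate → and ↔ using ¬ and ∨.
  ~(exists t. N(t)) & (~(exists x. forall y. (~H(y,x) & ~N(x))) | ~(forall v. H(v,v)))
Push ¬ through the quantifiers and connectives to reach negation normal form:
  (forall t. ~N(t)) & ((forall x. exists y. (H(y,x) | N(x))) | (exists v. ~H(v,v)))
All bound variables are already distinct, so no renaming is needed.
Finally move all quantifiers to the prefix:
  forall t. forall x. exists y. exists v. (~N(t) & (H(y,x) | N(x) | ~H(v,v)))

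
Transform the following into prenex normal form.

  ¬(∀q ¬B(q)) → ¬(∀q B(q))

∀q ∃r (¬B(q) ∨ ¬B(r))

Eliminate → and ↔ using ¬ and ∨.
  ¬¬(∀q ¬B(q)) ∨ ¬(∀q B(q))
Move each ¬ inward, flipping quantifiers it crosses:
  (∀q ¬B(q)) ∨ (∃q ¬B(q))
Standardize variables apart so no two quantifiers bind the same name: q↦r.
  (∀q ¬B(q)) ∨ (∃r ¬B(r))
Extract every quantifier outward, since the variables are now distinct and don't occur free across branches:
  ∀q ∃r (¬B(q) ∨ ¬B(r))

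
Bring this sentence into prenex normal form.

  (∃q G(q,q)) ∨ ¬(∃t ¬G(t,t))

Push ¬ through the quantifiers and connectives to reach negation normal form:
  (∃q G(q,q)) ∨ (∀t G(t,t))
All bound variables are already distinct, so no renaming is needed.
Finally move all quantifiers to the prefix:
  ∃q ∀t (G(q,q) ∨ G(t,t))

∃q ∀t (G(q,q) ∨ G(t,t))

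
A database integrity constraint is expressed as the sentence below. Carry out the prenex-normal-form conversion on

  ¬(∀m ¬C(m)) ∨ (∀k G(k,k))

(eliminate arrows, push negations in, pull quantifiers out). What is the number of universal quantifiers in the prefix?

Move each ¬ inward, flipping quantifiers it crosses:
  (∃m C(m)) ∨ (∀k G(k,k))
All bound variables are already distinct, so no renaming is needed.
Pull the quantifiers to the front (each side's bound variable is not free in the other side):
  ∃m ∀k (C(m) ∨ G(k,k))
The prefix is ∃m ∀k: 1 universal, 1 existential.

1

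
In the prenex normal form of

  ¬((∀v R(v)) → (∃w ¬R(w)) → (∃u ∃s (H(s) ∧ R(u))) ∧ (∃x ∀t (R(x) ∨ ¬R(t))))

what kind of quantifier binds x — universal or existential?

First replace A → B with ¬A ∨ B.
  ¬(¬(∀v R(v)) ∨ ¬(∃w ¬R(w)) ∨ (∃u ∃s (H(s) ∧ R(u))) ∧ (∃x ∀t (R(x) ∨ ¬R(t))))
Push ¬ through the quantifiers and connectives to reach negation normal form:
  (∀v R(v)) ∧ (∃w ¬R(w)) ∧ ((∀u ∀s (¬H(s) ∨ ¬R(u))) ∨ (∀x ∃t (¬R(x) ∧ R(t))))
Pull the quantifiers to the front (each side's bound variable is not free in the other side):
  ∀v ∃w ∀u ∀s ∀x ∃t (R(v) ∧ ¬R(w) ∧ (¬H(s) ∨ ¬R(u) ∨ ¬R(x) ∧ R(t)))
The quantifier ∃x sits under an odd number of negations (counting the antecedent side of each →), so it flips to ∀x.

universal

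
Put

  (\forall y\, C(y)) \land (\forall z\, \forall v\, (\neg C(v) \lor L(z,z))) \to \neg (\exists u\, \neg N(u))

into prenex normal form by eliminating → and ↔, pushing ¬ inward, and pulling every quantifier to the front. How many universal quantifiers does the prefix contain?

1

First replace A → B with ¬A ∨ B.
  \neg ((\forall y\, C(y)) \land (\forall z\, \forall v\, (\neg C(v) \lor L(z,z)))) \lor \neg (\exists u\, \neg N(u))
Move each ¬ inward, flipping quantifiers it crosses:
  (\exists y\, \neg C(y)) \lor (\exists z\, \exists v\, (C(v) \land \neg L(z,z))) \lor (\forall u\, N(u))
All bound variables are already distinct, so no renaming is needed.
Pull the quantifiers to the front (each side's bound variable is not free in the other side):
  \exists y\, \exists z\, \exists v\, \forall u\, (\neg C(y) \lor C(v) \land \neg L(z,z) \lor N(u))
The prefix is \exists y \exists z \exists v \forall u: 1 universal, 3 existential.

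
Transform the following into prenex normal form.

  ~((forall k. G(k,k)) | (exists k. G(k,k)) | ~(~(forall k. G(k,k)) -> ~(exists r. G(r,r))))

Eliminate → and ↔ using ¬ and ∨.
  ~((forall k. G(k,k)) | (exists k. G(k,k)) | ~(~~(forall k. G(k,k)) | ~(exists r. G(r,r))))
Move each ¬ inward, flipping quantifiers it crosses:
  (exists k. ~G(k,k)) & (forall k. ~G(k,k)) & ((forall k. G(k,k)) | (forall r. ~G(r,r)))
Standardize variables apart so no two quantifiers bind the same name: k↦x1, k↦y.
  (exists k. ~G(k,k)) & (forall x1. ~G(x1,x1)) & ((forall y. G(y,y)) | (forall r. ~G(r,r)))
Finally move all quantifiers to the prefix:
  exists k. forall x1. forall y. forall r. (~G(k,k) & ~G(x1,x1) & (G(y,y) | ~G(r,r)))

exists k. forall x1. forall y. forall r. (~G(k,k) & ~G(x1,x1) & (G(y,y) | ~G(r,r)))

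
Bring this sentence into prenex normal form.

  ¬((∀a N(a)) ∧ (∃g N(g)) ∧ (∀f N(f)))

∃a ∀g ∃f (¬N(a) ∨ ¬N(g) ∨ ¬N(f))

Move each ¬ inward, flipping quantifiers it crosses:
  (∃a ¬N(a)) ∨ (∀g ¬N(g)) ∨ (∃f ¬N(f))
All bound variables are already distinct, so no renaming is needed.
Pull the quantifiers to the front (each side's bound variable is not free in the other side):
  ∃a ∀g ∃f (¬N(a) ∨ ¬N(g) ∨ ¬N(f))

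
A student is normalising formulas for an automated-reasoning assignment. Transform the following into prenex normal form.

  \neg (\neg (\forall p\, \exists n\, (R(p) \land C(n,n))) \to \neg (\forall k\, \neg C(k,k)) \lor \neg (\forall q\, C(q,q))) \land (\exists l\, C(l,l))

Rewrite implications/biconditionals: A → B as ¬A ∨ B.
  \neg (\neg \neg (\forall p\, \exists n\, (R(p) \land C(n,n))) \lor \neg (\forall k\, \neg C(k,k)) \lor \neg (\forall q\, C(q,q))) \land (\exists l\, C(l,l))
Move each ¬ inward, flipping quantifiers it crosses:
  (\exists p\, \forall n\, (\neg R(p) \lor \neg C(n,n))) \land (\forall k\, \neg C(k,k)) \land (\forall q\, C(q,q)) \land (\exists l\, C(l,l))
All bound variables are already distinct, so no renaming is needed.
Pull the quantifiers to the front (each side's bound variable is not free in the other side):
  \exists p\, \forall n\, \forall k\, \forall q\, \exists l\, ((\neg R(p) \lor \neg C(n,n)) \land \neg C(k,k) \land C(q,q) \land C(l,l))

\exists p\, \forall n\, \forall k\, \forall q\, \exists l\, ((\neg R(p) \lor \neg C(n,n)) \land \neg C(k,k) \land C(q,q) \land C(l,l))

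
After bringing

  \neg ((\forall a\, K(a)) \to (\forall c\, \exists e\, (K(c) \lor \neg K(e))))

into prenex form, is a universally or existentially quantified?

First replace A → B with ¬A ∨ B.
  \neg (\neg (\forall a\, K(a)) \lor (\forall c\, \exists e\, (K(c) \lor \neg K(e))))
Push ¬ through the quantifiers and connectives to reach negation normal form:
  (\forall a\, K(a)) \land (\exists c\, \forall e\, (\neg K(c) \land K(e)))
All bound variables are already distinct, so no renaming is needed.
Finally move all quantifiers to the prefix:
  \forall a\, \exists c\, \forall e\, (K(a) \land \neg K(c) \land K(e))
The quantifier \forall a sits under an even number of negations (counting the antecedent side of each →), so it remains universal.

universal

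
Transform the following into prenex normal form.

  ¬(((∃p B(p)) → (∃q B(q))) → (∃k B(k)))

Rewrite implications/biconditionals: A → B as ¬A ∨ B.
  ¬(¬(¬(∃p B(p)) ∨ (∃q B(q))) ∨ (∃k B(k)))
Push ¬ through the quantifiers and connectives to reach negation normal form:
  ((∀p ¬B(p)) ∨ (∃q B(q))) ∧ (∀k ¬B(k))
Pull the quantifiers to the front (each side's bound variable is not free in the other side):
  ∀p ∃q ∀k ((¬B(p) ∨ B(q)) ∧ ¬B(k))

∀p ∃q ∀k ((¬B(p) ∨ B(q)) ∧ ¬B(k))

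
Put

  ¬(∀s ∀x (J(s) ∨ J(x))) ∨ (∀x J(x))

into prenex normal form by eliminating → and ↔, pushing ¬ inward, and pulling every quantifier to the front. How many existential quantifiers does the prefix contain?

Push ¬ through the quantifiers and connectives to reach negation normal form:
  (∃s ∃x (¬J(s) ∧ ¬J(x))) ∨ (∀x J(x))
Rename bound variables to avoid capture: x↦r.
  (∃s ∃x (¬J(s) ∧ ¬J(x))) ∨ (∀r J(r))
Pull the quantifiers to the front (each side's bound variable is not free in the other side):
  ∃s ∃x ∀r (¬J(s) ∧ ¬J(x) ∨ J(r))
The prefix is ∃s ∃x ∀r: 1 universal, 2 existential.

2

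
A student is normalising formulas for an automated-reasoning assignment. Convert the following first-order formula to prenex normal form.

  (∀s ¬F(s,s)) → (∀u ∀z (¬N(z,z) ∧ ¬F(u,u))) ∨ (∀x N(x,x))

∃s ∀u ∀z ∀x (F(s,s) ∨ ¬N(z,z) ∧ ¬F(u,u) ∨ N(x,x))

Rewrite implications/biconditionals: A → B as ¬A ∨ B.
  ¬(∀s ¬F(s,s)) ∨ (∀u ∀z (¬N(z,z) ∧ ¬F(u,u))) ∨ (∀x N(x,x))
Move each ¬ inward, flipping quantifiers it crosses:
  (∃s F(s,s)) ∨ (∀u ∀z (¬N(z,z) ∧ ¬F(u,u))) ∨ (∀x N(x,x))
All bound variables are already distinct, so no renaming is needed.
Finally move all quantifiers to the prefix:
  ∃s ∀u ∀z ∀x (F(s,s) ∨ ¬N(z,z) ∧ ¬F(u,u) ∨ N(x,x))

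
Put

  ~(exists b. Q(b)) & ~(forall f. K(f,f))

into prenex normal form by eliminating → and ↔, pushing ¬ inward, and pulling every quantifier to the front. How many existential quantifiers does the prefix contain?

1

Drive negations inward (¬∀x A ≡ ∃x ¬A, ¬∃x A ≡ ∀x ¬A, De Morgan for ∧/∨):
  (forall b. ~Q(b)) & (exists f. ~K(f,f))
Extract every quantifier outward, since the variables are now distinct and don't occur free across branches:
  forall b. exists f. (~Q(b) & ~K(f,f))
The prefix is forall b exists f: 1 universal, 1 existential.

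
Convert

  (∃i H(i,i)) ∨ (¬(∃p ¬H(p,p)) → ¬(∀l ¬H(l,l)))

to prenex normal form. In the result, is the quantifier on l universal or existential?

existential

Rewrite implications/biconditionals: A → B as ¬A ∨ B.
  (∃i H(i,i)) ∨ ¬¬(∃p ¬H(p,p)) ∨ ¬(∀l ¬H(l,l))
Move each ¬ inward, flipping quantifiers it crosses:
  (∃i H(i,i)) ∨ (∃p ¬H(p,p)) ∨ (∃l H(l,l))
Finally move all quantifiers to the prefix:
  ∃i ∃p ∃l (H(i,i) ∨ ¬H(p,p) ∨ H(l,l))
The quantifier ∀l sits under an odd number of negations (counting the antecedent side of each →), so it flips to ∃l.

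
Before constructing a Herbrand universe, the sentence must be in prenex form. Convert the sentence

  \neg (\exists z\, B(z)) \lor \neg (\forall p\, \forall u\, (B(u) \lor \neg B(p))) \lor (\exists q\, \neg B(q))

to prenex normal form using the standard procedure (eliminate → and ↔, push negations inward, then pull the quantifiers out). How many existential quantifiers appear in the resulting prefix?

Drive negations inward (¬∀x A ≡ ∃x ¬A, ¬∃x A ≡ ∀x ¬A, De Morgan for ∧/∨):
  (\forall z\, \neg B(z)) \lor (\exists p\, \exists u\, (\neg B(u) \land B(p))) \lor (\exists q\, \neg B(q))
All bound variables are already distinct, so no renaming is needed.
Finally move all quantifiers to the prefix:
  \forall z\, \exists p\, \exists u\, \exists q\, (\neg B(z) \lor \neg B(u) \land B(p) \lor \neg B(q))
The prefix is \forall z \exists p \exists u \exists q: 1 universal, 3 existential.

3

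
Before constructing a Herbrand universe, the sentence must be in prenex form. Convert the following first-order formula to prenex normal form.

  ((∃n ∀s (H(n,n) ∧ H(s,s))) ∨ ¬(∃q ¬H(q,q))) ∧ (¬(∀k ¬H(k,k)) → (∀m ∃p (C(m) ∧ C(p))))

Rewrite implications/biconditionals: A → B as ¬A ∨ B.
  ((∃n ∀s (H(n,n) ∧ H(s,s))) ∨ ¬(∃q ¬H(q,q))) ∧ (¬¬(∀k ¬H(k,k)) ∨ (∀m ∃p (C(m) ∧ C(p))))
Move each ¬ inward, flipping quantifiers it crosses:
  ((∃n ∀s (H(n,n) ∧ H(s,s))) ∨ (∀q H(q,q))) ∧ ((∀k ¬H(k,k)) ∨ (∀m ∃p (C(m) ∧ C(p))))
All bound variables are already distinct, so no renaming is needed.
Extract every quantifier outward, since the variables are now distinct and don't occur free across branches:
  ∃n ∀s ∀q ∀k ∀m ∃p ((H(n,n) ∧ H(s,s) ∨ H(q,q)) ∧ (¬H(k,k) ∨ C(m) ∧ C(p)))

∃n ∀s ∀q ∀k ∀m ∃p ((H(n,n) ∧ H(s,s) ∨ H(q,q)) ∧ (¬H(k,k) ∨ C(m) ∧ C(p)))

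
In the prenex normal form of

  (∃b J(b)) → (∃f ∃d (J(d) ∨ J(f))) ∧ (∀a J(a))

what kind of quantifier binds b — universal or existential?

Rewrite implications/biconditionals: A → B as ¬A ∨ B.
  ¬(∃b J(b)) ∨ (∃f ∃d (J(d) ∨ J(f))) ∧ (∀a J(a))
Move each ¬ inward, flipping quantifiers it crosses:
  (∀b ¬J(b)) ∨ (∃f ∃d (J(d) ∨ J(f))) ∧ (∀a J(a))
Finally move all quantifiers to the prefix:
  ∀b ∃f ∃d ∀a (¬J(b) ∨ (J(d) ∨ J(f)) ∧ J(a))
The quantifier ∃b sits under an odd number of negations (counting the antecedent side of each →), so it flips to ∀b.

universal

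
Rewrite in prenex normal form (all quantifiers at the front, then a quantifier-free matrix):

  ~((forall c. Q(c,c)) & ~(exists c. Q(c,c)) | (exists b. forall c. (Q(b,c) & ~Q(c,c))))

Move each ¬ inward, flipping quantifiers it crosses:
  ((exists c. ~Q(c,c)) | (exists c. Q(c,c))) & (forall b. exists c. (~Q(b,c) | Q(c,c)))
Give each quantifier a distinct variable: c↦s, c↦z1.
  ((exists c. ~Q(c,c)) | (exists s. Q(s,s))) & (forall b. exists z1. (~Q(b,z1) | Q(z1,z1)))
Extract every quantifier outward, since the variables are now distinct and don't occur free across branches:
  exists c. exists s. forall b. exists z1. ((~Q(c,c) | Q(s,s)) & (~Q(b,z1) | Q(z1,z1)))

exists c. exists s. forall b. exists z1. ((~Q(c,c) | Q(s,s)) & (~Q(b,z1) | Q(z1,z1)))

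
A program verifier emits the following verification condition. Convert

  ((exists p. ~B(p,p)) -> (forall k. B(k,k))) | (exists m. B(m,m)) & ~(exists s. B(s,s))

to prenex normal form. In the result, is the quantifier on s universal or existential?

First replace A → B with ¬A ∨ B.
  ~(exists p. ~B(p,p)) | (forall k. B(k,k)) | (exists m. B(m,m)) & ~(exists s. B(s,s))
Move each ¬ inward, flipping quantifiers it crosses:
  (forall p. B(p,p)) | (forall k. B(k,k)) | (exists m. B(m,m)) & (forall s. ~B(s,s))
All bound variables are already distinct, so no renaming is needed.
Extract every quantifier outward, since the variables are now distinct and don't occur free across branches:
  forall p. forall k. exists m. forall s. (B(p,p) | B(k,k) | B(m,m) & ~B(s,s))
The quantifier exists s sits under an odd number of negations (counting the antecedent side of each →), so it flips to forall s.

universal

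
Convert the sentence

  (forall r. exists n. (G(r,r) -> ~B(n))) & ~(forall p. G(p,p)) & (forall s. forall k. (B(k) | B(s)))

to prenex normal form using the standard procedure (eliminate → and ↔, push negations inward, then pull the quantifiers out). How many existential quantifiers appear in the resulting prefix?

2

First replace A → B with ¬A ∨ B.
  (forall r. exists n. (~G(r,r) | ~B(n))) & ~(forall p. G(p,p)) & (forall s. forall k. (B(k) | B(s)))
Move each ¬ inward, flipping quantifiers it crosses:
  (forall r. exists n. (~G(r,r) | ~B(n))) & (exists p. ~G(p,p)) & (forall s. forall k. (B(k) | B(s)))
All bound variables are already distinct, so no renaming is needed.
Finally move all quantifiers to the prefix:
  forall r. exists n. exists p. forall s. forall k. ((~G(r,r) | ~B(n)) & ~G(p,p) & (B(k) | B(s)))
The prefix is forall r exists n exists p forall s forall k: 3 universal, 2 existential.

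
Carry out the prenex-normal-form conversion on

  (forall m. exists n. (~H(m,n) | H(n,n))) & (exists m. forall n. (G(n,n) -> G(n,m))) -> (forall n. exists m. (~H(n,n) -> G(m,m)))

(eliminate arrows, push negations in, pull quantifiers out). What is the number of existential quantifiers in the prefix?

First replace A → B with ¬A ∨ B.
  ~((forall m. exists n. (~H(m,n) | H(n,n))) & (exists m. forall n. (~G(n,n) | G(n,m)))) | (forall n. exists m. (~~H(n,n) | G(m,m)))
Push ¬ through the quantifiers and connectives to reach negation normal form:
  (exists m. forall n. (H(m,n) & ~H(n,n))) | (forall m. exists n. (G(n,n) & ~G(n,m))) | (forall n. exists m. (H(n,n) | G(m,m)))
Rename bound variables to avoid capture: m↦v1, n↦a, n↦s, m↦b.
  (exists m. forall n. (H(m,n) & ~H(n,n))) | (forall v1. exists a. (G(a,a) & ~G(a,v1))) | (forall s. exists b. (H(s,s) | G(b,b)))
Pull the quantifiers to the front (each side's bound variable is not free in the other side):
  exists m. forall n. forall v1. exists a. forall s. exists b. (H(m,n) & ~H(n,n) | G(a,a) & ~G(a,v1) | H(s,s) | G(b,b))
The prefix is exists m forall n forall v1 exists a forall s exists b: 3 universal, 3 existential.

3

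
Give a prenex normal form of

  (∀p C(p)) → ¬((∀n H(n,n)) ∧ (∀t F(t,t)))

∃p ∃n ∃t (¬C(p) ∨ ¬H(n,n) ∨ ¬F(t,t))

Rewrite implications/biconditionals: A → B as ¬A ∨ B.
  ¬(∀p C(p)) ∨ ¬((∀n H(n,n)) ∧ (∀t F(t,t)))
Drive negations inward (¬∀x A ≡ ∃x ¬A, ¬∃x A ≡ ∀x ¬A, De Morgan for ∧/∨):
  (∃p ¬C(p)) ∨ (∃n ¬H(n,n)) ∨ (∃t ¬F(t,t))
All bound variables are already distinct, so no renaming is needed.
Extract every quantifier outward, since the variables are now distinct and don't occur free across branches:
  ∃p ∃n ∃t (¬C(p) ∨ ¬H(n,n) ∨ ¬F(t,t))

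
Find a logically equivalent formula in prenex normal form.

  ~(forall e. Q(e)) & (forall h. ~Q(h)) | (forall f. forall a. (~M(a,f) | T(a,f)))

exists e. forall h. forall f. forall a. (~Q(e) & ~Q(h) | ~M(a,f) | T(a,f))

Push ¬ through the quantifiers and connectives to reach negation normal form:
  (exists e. ~Q(e)) & (forall h. ~Q(h)) | (forall f. forall a. (~M(a,f) | T(a,f)))
All bound variables are already distinct, so no renaming is needed.
Extract every quantifier outward, since the variables are now distinct and don't occur free across branches:
  exists e. forall h. forall f. forall a. (~Q(e) & ~Q(h) | ~M(a,f) | T(a,f))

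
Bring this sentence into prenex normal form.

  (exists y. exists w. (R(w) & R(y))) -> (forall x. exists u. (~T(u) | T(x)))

Eliminate → and ↔ using ¬ and ∨.
  ~(exists y. exists w. (R(w) & R(y))) | (forall x. exists u. (~T(u) | T(x)))
Drive negations inward (¬∀x A ≡ ∃x ¬A, ¬∃x A ≡ ∀x ¬A, De Morgan for ∧/∨):
  (forall y. forall w. (~R(w) | ~R(y))) | (forall x. exists u. (~T(u) | T(x)))
All bound variables are already distinct, so no renaming is needed.
Extract every quantifier outward, since the variables are now distinct and don't occur free across branches:
  forall y. forall w. forall x. exists u. (~R(w) | ~R(y) | ~T(u) | T(x))

forall y. forall w. forall x. exists u. (~R(w) | ~R(y) | ~T(u) | T(x))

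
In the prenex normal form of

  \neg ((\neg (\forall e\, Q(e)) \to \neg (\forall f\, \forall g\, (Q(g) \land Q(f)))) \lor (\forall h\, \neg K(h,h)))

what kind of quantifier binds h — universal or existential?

existential

Rewrite implications/biconditionals: A → B as ¬A ∨ B.
  \neg (\neg \neg (\forall e\, Q(e)) \lor \neg (\forall f\, \forall g\, (Q(g) \land Q(f))) \lor (\forall h\, \neg K(h,h)))
Push ¬ through the quantifiers and connectives to reach negation normal form:
  (\exists e\, \neg Q(e)) \land (\forall f\, \forall g\, (Q(g) \land Q(f))) \land (\exists h\, K(h,h))
Pull the quantifiers to the front (each side's bound variable is not free in the other side):
  \exists e\, \forall f\, \forall g\, \exists h\, (\neg Q(e) \land Q(g) \land Q(f) \land K(h,h))
The quantifier \forall h sits under an odd number of negations (counting the antecedent side of each →), so it flips to \exists h.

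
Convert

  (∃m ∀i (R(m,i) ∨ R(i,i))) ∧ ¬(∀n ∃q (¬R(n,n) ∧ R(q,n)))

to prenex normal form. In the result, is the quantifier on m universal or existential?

Move each ¬ inward, flipping quantifiers it crosses:
  (∃m ∀i (R(m,i) ∨ R(i,i))) ∧ (∃n ∀q (R(n,n) ∨ ¬R(q,n)))
All bound variables are already distinct, so no renaming is needed.
Pull the quantifiers to the front (each side's bound variable is not free in the other side):
  ∃m ∀i ∃n ∀q ((R(m,i) ∨ R(i,i)) ∧ (R(n,n) ∨ ¬R(q,n)))
The quantifier ∃m sits under an even number of negations, so it remains existential.

existential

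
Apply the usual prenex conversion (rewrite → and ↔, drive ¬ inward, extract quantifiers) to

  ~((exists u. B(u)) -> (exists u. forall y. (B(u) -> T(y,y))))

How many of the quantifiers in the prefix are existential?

First replace A → B with ¬A ∨ B.
  ~(~(exists u. B(u)) | (exists u. forall y. (~B(u) | T(y,y))))
Push ¬ through the quantifiers and connectives to reach negation normal form:
  (exists u. B(u)) & (forall u. exists y. (B(u) & ~T(y,y)))
Give each quantifier a distinct variable: u↦c.
  (exists u. B(u)) & (forall c. exists y. (B(c) & ~T(y,y)))
Pull the quantifiers to the front (each side's bound variable is not free in the other side):
  exists u. forall c. exists y. (B(u) & B(c) & ~T(y,y))
The prefix is exists u forall c exists y: 1 universal, 2 existential.

2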